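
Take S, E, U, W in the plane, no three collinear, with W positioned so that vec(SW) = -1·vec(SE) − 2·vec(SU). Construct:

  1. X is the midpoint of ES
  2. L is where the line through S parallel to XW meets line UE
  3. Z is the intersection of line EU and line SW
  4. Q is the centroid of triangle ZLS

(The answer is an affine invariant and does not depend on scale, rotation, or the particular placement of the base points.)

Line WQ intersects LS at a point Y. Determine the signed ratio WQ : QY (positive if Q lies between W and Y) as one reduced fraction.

WQ:QY = -10

Work in coordinates with S = (0, 0), E = (1, 0), U = (0, 1), W = (-1, -2).
1. X is the midpoint of ES ⇒ X = (1/2, 0)
2. L is where the line through S parallel to XW meets line UE ⇒ L = (3/7, 4/7)
3. Z is the intersection of line EU and line SW ⇒ Z = (1/3, 2/3)
4. Q is the centroid of triangle ZLS ⇒ Q = (16/63, 26/63)
line WQ meets LS at Y = (9/70, 6/35)
Q = W + t·(Y−W) with t = 10/9, so WQ:QY = 10/9:-1/9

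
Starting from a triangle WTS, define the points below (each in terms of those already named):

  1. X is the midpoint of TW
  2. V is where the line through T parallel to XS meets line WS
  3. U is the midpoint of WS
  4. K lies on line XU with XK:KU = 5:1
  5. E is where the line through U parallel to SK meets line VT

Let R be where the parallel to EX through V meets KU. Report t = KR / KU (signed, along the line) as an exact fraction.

Choose coordinates W = (0, 0), T = (1, 0), S = (0, 1).
1. X is the midpoint of TW ⇒ X = (1/2, 0)
2. V is where the line through T parallel to XS meets line WS ⇒ V = (0, 2)
3. U is the midpoint of WS ⇒ U = (0, 1/2)
4. K lies on line XU with XK:KU = 5:1 ⇒ K = (1/12, 5/12)
5. E is where the line through U parallel to SK meets line VT ⇒ E = (-3/10, 13/5)
through V parallel to EX: direction (4/5, -13/5); meets KU at R = (2/3, -1/6)
R = K + t·(U−K) with t = -7

t = -7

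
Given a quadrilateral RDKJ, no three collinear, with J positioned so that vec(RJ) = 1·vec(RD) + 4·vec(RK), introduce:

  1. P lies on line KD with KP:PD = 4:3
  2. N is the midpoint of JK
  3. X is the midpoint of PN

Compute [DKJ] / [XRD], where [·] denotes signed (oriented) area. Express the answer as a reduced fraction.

Set R = (0, 0), D = (1, 0), K = (0, 1), J = (1, 4); any affine frame gives the same invariant.
1. P lies on line KD with KP:PD = 4:3 ⇒ P = (4/7, 3/7)
2. N is the midpoint of JK ⇒ N = (1/2, 5/2)
3. X is the midpoint of PN ⇒ X = (15/28, 41/28)
2·[DKJ] = -4, 2·[XRD] = 41/28
[DKJ]:[XRD] = -4:41/28 = -112/41

[DKJ]:[XRD] = -112/41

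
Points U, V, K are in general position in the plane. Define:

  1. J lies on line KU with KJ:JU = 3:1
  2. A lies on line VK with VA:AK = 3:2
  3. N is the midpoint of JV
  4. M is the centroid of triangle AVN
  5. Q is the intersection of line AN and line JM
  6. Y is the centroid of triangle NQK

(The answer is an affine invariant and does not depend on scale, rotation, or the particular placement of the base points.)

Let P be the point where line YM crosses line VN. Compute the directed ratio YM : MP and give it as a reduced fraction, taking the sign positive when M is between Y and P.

Choose coordinates U = (0, 0), V = (1, 0), K = (0, 1).
1. J lies on line KU with KJ:JU = 3:1 ⇒ J = (0, 1/4)
2. A lies on line VK with VA:AK = 3:2 ⇒ A = (2/5, 3/5)
3. N is the midpoint of JV ⇒ N = (1/2, 1/8)
4. M is the centroid of triangle AVN ⇒ M = (19/30, 29/120)
5. Q is the intersection of line AN and line JM ⇒ Q = (19/40, 39/160)
6. Y is the centroid of triangle NQK ⇒ Y = (13/40, 73/160)
line YM meets VN at P = (32/33, 1/132)
M = Y + t·(P−Y) with t = 11/23, so YM:MP = 11/23:12/23

YM:MP = 11/12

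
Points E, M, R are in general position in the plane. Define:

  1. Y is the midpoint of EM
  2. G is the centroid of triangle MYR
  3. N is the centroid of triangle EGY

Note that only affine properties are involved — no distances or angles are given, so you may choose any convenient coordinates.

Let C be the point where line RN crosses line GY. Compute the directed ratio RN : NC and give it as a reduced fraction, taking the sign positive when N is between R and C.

RN:NC = 2

Choose coordinates E = (0, 0), M = (1, 0), R = (0, 1).
1. Y is the midpoint of EM ⇒ Y = (1/2, 0)
2. G is the centroid of triangle MYR ⇒ G = (1/2, 1/3)
3. N is the centroid of triangle EGY ⇒ N = (1/3, 1/9)
line RN meets GY at C = (1/2, -1/3)
N = R + t·(C−R) with t = 2/3, so RN:NC = 2/3:1/3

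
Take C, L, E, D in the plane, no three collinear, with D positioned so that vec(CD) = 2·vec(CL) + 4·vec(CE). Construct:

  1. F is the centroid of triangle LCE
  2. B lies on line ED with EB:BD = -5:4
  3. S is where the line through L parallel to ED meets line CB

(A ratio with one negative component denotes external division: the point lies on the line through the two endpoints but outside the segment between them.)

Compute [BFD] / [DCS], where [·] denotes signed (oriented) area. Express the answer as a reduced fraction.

Work in coordinates with C = (0, 0), L = (1, 0), E = (0, 1), D = (2, 4).
1. F is the centroid of triangle LCE ⇒ F = (1/3, 1/3)
2. B lies on line ED with EB:BD = -5:4 ⇒ B = (10, 16)
3. S is where the line through L parallel to ED meets line CB ⇒ S = (-15, -24)
2·[BFD] = -28/3, 2·[DCS] = -12
[BFD]:[DCS] = -28/3:-12 = 7/9

[BFD]:[DCS] = 7/9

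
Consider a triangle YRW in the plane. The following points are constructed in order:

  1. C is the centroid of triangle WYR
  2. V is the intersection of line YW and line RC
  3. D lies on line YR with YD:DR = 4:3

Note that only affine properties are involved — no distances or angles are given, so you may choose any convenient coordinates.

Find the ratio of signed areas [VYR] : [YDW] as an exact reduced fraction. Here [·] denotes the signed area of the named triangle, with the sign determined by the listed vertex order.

[VYR]:[YDW] = 7/8

Set Y = (0, 0), R = (1, 0), W = (0, 1); any affine frame gives the same invariant.
1. C is the centroid of triangle WYR ⇒ C = (1/3, 1/3)
2. V is the intersection of line YW and line RC ⇒ V = (0, 1/2)
3. D lies on line YR with YD:DR = 4:3 ⇒ D = (4/7, 0)
2·[VYR] = 1/2, 2·[YDW] = 4/7
[VYR]:[YDW] = 1/2:4/7 = 7/8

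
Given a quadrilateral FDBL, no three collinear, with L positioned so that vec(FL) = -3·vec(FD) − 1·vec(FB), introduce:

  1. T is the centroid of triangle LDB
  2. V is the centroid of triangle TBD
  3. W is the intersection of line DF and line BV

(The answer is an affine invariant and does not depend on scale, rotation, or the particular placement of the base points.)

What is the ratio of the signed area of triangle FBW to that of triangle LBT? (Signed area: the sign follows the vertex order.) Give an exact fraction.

[FBW]:[LBT] = 1/10

Set F = (0, 0), D = (1, 0), B = (0, 1), L = (-3, -1); any affine frame gives the same invariant.
1. T is the centroid of triangle LDB ⇒ T = (-2/3, 0)
2. V is the centroid of triangle TBD ⇒ V = (1/9, 1/3)
3. W is the intersection of line DF and line BV ⇒ W = (1/6, 0)
2·[FBW] = -1/6, 2·[LBT] = -5/3
[FBW]:[LBT] = -1/6:-5/3 = 1/10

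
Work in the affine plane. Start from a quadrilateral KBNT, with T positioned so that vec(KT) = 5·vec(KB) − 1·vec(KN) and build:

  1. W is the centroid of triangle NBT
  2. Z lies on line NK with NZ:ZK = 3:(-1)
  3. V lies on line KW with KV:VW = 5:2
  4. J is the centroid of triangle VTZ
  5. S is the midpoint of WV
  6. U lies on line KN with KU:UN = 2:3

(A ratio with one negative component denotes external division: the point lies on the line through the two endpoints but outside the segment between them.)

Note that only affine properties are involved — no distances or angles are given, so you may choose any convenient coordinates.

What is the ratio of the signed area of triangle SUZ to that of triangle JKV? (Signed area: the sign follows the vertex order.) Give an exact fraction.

[SUZ]:[JKV] = -54/25

Work in coordinates with K = (0, 0), B = (1, 0), N = (0, 1), T = (5, -1).
1. W is the centroid of triangle NBT ⇒ W = (2, 0)
2. Z lies on line NK with NZ:ZK = 3:(-1) ⇒ Z = (0, -1/2)
3. V lies on line KW with KV:VW = 5:2 ⇒ V = (10/7, 0)
4. J is the centroid of triangle VTZ ⇒ J = (15/7, -1/2)
5. S is the midpoint of WV ⇒ S = (12/7, 0)
6. U lies on line KN with KU:UN = 2:3 ⇒ U = (0, 2/5)
2·[SUZ] = 54/35, 2·[JKV] = -5/7
[SUZ]:[JKV] = 54/35:-5/7 = -54/25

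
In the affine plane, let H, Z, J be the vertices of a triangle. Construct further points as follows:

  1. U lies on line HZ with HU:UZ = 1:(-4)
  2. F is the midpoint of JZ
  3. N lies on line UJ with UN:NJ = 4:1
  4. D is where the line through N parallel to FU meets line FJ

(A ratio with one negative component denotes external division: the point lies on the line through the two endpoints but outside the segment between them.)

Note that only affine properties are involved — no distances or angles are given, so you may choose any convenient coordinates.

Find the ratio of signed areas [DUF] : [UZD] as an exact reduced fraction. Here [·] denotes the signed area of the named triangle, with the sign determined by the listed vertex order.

Assign H = (0, 0), Z = (1, 0), J = (0, 1) — the answer is frame-independent, so this choice is without loss of generality.
1. U lies on line HZ with HU:UZ = 1:(-4) ⇒ U = (-1/3, 0)
2. F is the midpoint of JZ ⇒ F = (1/2, 1/2)
3. N lies on line UJ with UN:NJ = 4:1 ⇒ N = (-1/15, 4/5)
4. D is where the line through N parallel to FU meets line FJ ⇒ D = (1/10, 9/10)
2·[DUF] = 8/15, 2·[UZD] = 6/5
[DUF]:[UZD] = 8/15:6/5 = 4/9

[DUF]:[UZD] = 4/9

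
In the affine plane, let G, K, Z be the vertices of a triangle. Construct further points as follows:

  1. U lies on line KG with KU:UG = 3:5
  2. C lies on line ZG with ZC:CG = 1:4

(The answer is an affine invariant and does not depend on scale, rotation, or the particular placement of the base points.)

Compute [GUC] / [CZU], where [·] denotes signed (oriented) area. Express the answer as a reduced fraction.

Work in coordinates with G = (0, 0), K = (1, 0), Z = (0, 1).
1. U lies on line KG with KU:UG = 3:5 ⇒ U = (5/8, 0)
2. C lies on line ZG with ZC:CG = 1:4 ⇒ C = (0, 4/5)
2·[GUC] = 1/2, 2·[CZU] = -1/8
[GUC]:[CZU] = 1/2:-1/8 = -4

[GUC]:[CZU] = -4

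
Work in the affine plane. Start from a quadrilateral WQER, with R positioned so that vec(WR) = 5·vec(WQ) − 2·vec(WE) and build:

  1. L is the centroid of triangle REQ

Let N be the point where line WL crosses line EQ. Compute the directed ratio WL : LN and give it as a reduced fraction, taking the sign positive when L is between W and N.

WL:LN = -5/2

Choose coordinates W = (0, 0), Q = (1, 0), E = (0, 1), R = (5, -2).
1. L is the centroid of triangle REQ ⇒ L = (2, -1/3)
line WL meets EQ at N = (6/5, -1/5)
L = W + t·(N−W) with t = 5/3, so WL:LN = 5/3:-2/3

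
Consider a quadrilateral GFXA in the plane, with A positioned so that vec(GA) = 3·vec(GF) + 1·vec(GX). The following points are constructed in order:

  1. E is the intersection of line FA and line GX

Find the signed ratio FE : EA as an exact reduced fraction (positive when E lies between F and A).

Set G = (0, 0), F = (1, 0), X = (0, 1), A = (3, 1); any affine frame gives the same invariant.
1. E is the intersection of line FA and line GX ⇒ E = (0, -1/2)
E = F + t·(A−F) with t = -1/2, so FE:EA = t:(1−t) = -1/2:3/2

FE:EA = -1/3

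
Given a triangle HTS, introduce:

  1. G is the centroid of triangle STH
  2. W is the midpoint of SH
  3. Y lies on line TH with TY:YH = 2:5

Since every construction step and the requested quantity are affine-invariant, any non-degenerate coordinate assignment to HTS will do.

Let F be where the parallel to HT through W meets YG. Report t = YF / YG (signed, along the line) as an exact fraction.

t = 3/2

Choose coordinates H = (0, 0), T = (1, 0), S = (0, 1).
1. G is the centroid of triangle STH ⇒ G = (1/3, 1/3)
2. W is the midpoint of SH ⇒ W = (0, 1/2)
3. Y lies on line TH with TY:YH = 2:5 ⇒ Y = (5/7, 0)
through W parallel to HT: direction (1, 0); meets YG at F = (1/7, 1/2)
F = Y + t·(G−Y) with t = 3/2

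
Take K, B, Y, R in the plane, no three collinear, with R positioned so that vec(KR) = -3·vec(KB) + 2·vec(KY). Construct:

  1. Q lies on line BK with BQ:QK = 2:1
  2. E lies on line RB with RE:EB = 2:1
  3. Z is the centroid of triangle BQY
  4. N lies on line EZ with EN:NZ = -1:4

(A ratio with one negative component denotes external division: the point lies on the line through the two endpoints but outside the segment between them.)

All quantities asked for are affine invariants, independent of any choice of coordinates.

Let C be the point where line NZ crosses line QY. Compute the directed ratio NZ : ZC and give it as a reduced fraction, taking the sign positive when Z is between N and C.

NZ:ZC = -4

Assign K = (0, 0), B = (1, 0), Y = (0, 1), R = (-3, 2) — the answer is frame-independent, so this choice is without loss of generality.
1. Q lies on line BK with BQ:QK = 2:1 ⇒ Q = (1/3, 0)
2. E lies on line RB with RE:EB = 2:1 ⇒ E = (-1/3, 2/3)
3. Z is the centroid of triangle BQY ⇒ Z = (4/9, 1/3)
4. N lies on line EZ with EN:NZ = -1:4 ⇒ N = (-16/27, 7/9)
line NZ meets QY at C = (5/27, 4/9)
Z = N + t·(C−N) with t = 4/3, so NZ:ZC = 4/3:-1/3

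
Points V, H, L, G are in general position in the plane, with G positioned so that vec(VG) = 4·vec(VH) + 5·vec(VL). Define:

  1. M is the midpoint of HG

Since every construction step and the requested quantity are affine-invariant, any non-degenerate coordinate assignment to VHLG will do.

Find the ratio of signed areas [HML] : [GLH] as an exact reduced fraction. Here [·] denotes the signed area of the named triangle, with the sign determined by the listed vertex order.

Work in coordinates with V = (0, 0), H = (1, 0), L = (0, 1), G = (4, 5).
1. M is the midpoint of HG ⇒ M = (5/2, 5/2)
2·[HML] = 4, 2·[GLH] = 8
[HML]:[GLH] = 4:8 = 1/2

[HML]:[GLH] = 1/2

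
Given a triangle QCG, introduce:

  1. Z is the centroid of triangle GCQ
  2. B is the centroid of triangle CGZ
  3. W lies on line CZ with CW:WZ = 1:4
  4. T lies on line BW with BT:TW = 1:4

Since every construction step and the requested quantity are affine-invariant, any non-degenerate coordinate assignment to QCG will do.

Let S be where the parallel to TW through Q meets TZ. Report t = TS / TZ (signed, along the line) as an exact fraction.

t = 4

Work in coordinates with Q = (0, 0), C = (1, 0), G = (0, 1).
1. Z is the centroid of triangle GCQ ⇒ Z = (1/3, 1/3)
2. B is the centroid of triangle CGZ ⇒ B = (4/9, 4/9)
3. W lies on line CZ with CW:WZ = 1:4 ⇒ W = (13/15, 1/15)
4. T lies on line BW with BT:TW = 1:4 ⇒ T = (119/225, 83/225)
through Q parallel to TW: direction (76/225, -68/225); meets TZ at S = (-19/75, 17/75)
S = T + t·(Z−T) with t = 4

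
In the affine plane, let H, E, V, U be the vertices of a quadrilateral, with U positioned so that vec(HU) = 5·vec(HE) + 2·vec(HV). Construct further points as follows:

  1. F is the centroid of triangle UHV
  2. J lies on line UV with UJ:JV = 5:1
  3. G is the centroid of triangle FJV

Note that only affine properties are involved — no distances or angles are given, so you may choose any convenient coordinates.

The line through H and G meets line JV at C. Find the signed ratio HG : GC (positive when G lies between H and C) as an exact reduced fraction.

HG:GC = 8

Assign H = (0, 0), E = (1, 0), V = (0, 1), U = (5, 2) — the answer is frame-independent, so this choice is without loss of generality.
1. F is the centroid of triangle UHV ⇒ F = (5/3, 1)
2. J lies on line UV with UJ:JV = 5:1 ⇒ J = (5/6, 7/6)
3. G is the centroid of triangle FJV ⇒ G = (5/6, 19/18)
line HG meets JV at C = (15/16, 19/16)
G = H + t·(C−H) with t = 8/9, so HG:GC = 8/9:1/9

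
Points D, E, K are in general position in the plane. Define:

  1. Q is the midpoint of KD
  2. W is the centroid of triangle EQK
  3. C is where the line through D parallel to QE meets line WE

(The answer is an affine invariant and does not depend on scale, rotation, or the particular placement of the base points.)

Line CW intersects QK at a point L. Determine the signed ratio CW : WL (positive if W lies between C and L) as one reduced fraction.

CW:WL = 8

Choose coordinates D = (0, 0), E = (1, 0), K = (0, 1).
1. Q is the midpoint of KD ⇒ Q = (0, 1/2)
2. W is the centroid of triangle EQK ⇒ W = (1/3, 1/2)
3. C is where the line through D parallel to QE meets line WE ⇒ C = (3, -3/2)
line CW meets QK at L = (0, 3/4)
W = C + t·(L−C) with t = 8/9, so CW:WL = 8/9:1/9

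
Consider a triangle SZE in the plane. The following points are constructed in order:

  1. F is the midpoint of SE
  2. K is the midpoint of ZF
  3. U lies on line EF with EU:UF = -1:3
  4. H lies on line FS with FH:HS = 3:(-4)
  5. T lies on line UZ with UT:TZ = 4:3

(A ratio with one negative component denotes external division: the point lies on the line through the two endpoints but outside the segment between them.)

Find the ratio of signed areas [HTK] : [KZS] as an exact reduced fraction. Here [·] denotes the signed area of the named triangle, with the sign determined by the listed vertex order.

[HTK]:[KZS] = 15/14

Assign S = (0, 0), Z = (1, 0), E = (0, 1) — the answer is frame-independent, so this choice is without loss of generality.
1. F is the midpoint of SE ⇒ F = (0, 1/2)
2. K is the midpoint of ZF ⇒ K = (1/2, 1/4)
3. U lies on line EF with EU:UF = -1:3 ⇒ U = (0, 5/4)
4. H lies on line FS with FH:HS = 3:(-4) ⇒ H = (0, 2)
5. T lies on line UZ with UT:TZ = 4:3 ⇒ T = (4/7, 15/28)
2·[HTK] = -15/56, 2·[KZS] = -1/4
[HTK]:[KZS] = -15/56:-1/4 = 15/14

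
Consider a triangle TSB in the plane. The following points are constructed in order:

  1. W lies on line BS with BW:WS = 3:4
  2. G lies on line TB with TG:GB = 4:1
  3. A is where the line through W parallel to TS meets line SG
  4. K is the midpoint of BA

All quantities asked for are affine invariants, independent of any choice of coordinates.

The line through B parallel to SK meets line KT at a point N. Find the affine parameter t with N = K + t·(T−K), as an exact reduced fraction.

t = -1/11

Work in coordinates with T = (0, 0), S = (1, 0), B = (0, 1).
1. W lies on line BS with BW:WS = 3:4 ⇒ W = (3/7, 4/7)
2. G lies on line TB with TG:GB = 4:1 ⇒ G = (0, 4/5)
3. A is where the line through W parallel to TS meets line SG ⇒ A = (2/7, 4/7)
4. K is the midpoint of BA ⇒ K = (1/7, 11/14)
through B parallel to SK: direction (-6/7, 11/14); meets KT at N = (12/77, 6/7)
N = K + t·(T−K) with t = -1/11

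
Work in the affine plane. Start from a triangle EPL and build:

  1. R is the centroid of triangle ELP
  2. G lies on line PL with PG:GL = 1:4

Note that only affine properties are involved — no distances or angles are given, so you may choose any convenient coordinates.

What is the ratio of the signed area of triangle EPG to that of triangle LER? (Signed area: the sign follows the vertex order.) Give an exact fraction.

[EPG]:[LER] = 3/5

Choose coordinates E = (0, 0), P = (1, 0), L = (0, 1).
1. R is the centroid of triangle ELP ⇒ R = (1/3, 1/3)
2. G lies on line PL with PG:GL = 1:4 ⇒ G = (4/5, 1/5)
2·[EPG] = 1/5, 2·[LER] = 1/3
[EPG]:[LER] = 1/5:1/3 = 3/5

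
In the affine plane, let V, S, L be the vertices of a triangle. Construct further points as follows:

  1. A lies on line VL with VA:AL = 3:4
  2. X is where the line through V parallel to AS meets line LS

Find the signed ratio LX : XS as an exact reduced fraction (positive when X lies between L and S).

Choose coordinates V = (0, 0), S = (1, 0), L = (0, 1).
1. A lies on line VL with VA:AL = 3:4 ⇒ A = (0, 3/7)
2. X is where the line through V parallel to AS meets line LS ⇒ X = (7/4, -3/4)
X = L + t·(S−L) with t = 7/4, so LX:XS = t:(1−t) = 7/4:-3/4

LX:XS = -7/3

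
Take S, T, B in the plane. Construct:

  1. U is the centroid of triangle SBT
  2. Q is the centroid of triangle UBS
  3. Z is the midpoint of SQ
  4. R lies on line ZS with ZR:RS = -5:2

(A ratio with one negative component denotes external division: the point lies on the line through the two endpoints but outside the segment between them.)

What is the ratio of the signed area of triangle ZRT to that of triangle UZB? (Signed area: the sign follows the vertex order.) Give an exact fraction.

[ZRT]:[UZB] = -5/3

Choose coordinates S = (0, 0), T = (1, 0), B = (0, 1).
1. U is the centroid of triangle SBT ⇒ U = (1/3, 1/3)
2. Q is the centroid of triangle UBS ⇒ Q = (1/9, 4/9)
3. Z is the midpoint of SQ ⇒ Z = (1/18, 2/9)
4. R lies on line ZS with ZR:RS = -5:2 ⇒ R = (-1/27, -4/27)
2·[ZRT] = 10/27, 2·[UZB] = -2/9
[ZRT]:[UZB] = 10/27:-2/9 = -5/3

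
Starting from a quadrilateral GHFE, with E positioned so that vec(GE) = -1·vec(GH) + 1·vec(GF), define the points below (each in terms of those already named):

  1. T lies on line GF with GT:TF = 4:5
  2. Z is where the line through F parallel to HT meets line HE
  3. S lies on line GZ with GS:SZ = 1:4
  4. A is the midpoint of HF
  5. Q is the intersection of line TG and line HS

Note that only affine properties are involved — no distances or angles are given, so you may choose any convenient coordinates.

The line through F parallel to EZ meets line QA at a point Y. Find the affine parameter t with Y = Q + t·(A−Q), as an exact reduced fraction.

t = 18/11

Set G = (0, 0), H = (1, 0), F = (0, 1), E = (-1, 1); any affine frame gives the same invariant.
1. T lies on line GF with GT:TF = 4:5 ⇒ T = (0, 4/9)
2. Z is where the line through F parallel to HT meets line HE ⇒ Z = (-9, 5)
3. S lies on line GZ with GS:SZ = 1:4 ⇒ S = (-9/5, 1)
4. A is the midpoint of HF ⇒ A = (1/2, 1/2)
5. Q is the intersection of line TG and line HS ⇒ Q = (0, 5/14)
through F parallel to EZ: direction (-8, 4); meets QA at Y = (9/11, 13/22)
Y = Q + t·(A−Q) with t = 18/11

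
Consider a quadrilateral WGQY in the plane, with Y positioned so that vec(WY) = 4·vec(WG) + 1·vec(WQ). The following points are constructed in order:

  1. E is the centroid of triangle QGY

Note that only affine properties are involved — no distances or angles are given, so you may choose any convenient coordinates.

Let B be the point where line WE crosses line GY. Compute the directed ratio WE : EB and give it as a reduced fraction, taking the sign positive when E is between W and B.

WE:EB = -1/4

Choose coordinates W = (0, 0), G = (1, 0), Q = (0, 1), Y = (4, 1).
1. E is the centroid of triangle QGY ⇒ E = (5/3, 2/3)
line WE meets GY at B = (-5, -2)
E = W + t·(B−W) with t = -1/3, so WE:EB = -1/3:4/3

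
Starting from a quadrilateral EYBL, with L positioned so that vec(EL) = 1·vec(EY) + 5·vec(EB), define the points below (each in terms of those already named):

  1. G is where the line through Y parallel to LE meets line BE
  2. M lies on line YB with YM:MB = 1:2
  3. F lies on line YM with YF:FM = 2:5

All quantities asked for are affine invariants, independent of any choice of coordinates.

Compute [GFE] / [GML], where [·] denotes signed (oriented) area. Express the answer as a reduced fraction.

Assign E = (0, 0), Y = (1, 0), B = (0, 1), L = (1, 5) — the answer is frame-independent, so this choice is without loss of generality.
1. G is where the line through Y parallel to LE meets line BE ⇒ G = (0, -5)
2. M lies on line YB with YM:MB = 1:2 ⇒ M = (2/3, 1/3)
3. F lies on line YM with YF:FM = 2:5 ⇒ F = (19/21, 2/21)
2·[GFE] = 95/21, 2·[GML] = 4/3
[GFE]:[GML] = 95/21:4/3 = 95/28

[GFE]:[GML] = 95/28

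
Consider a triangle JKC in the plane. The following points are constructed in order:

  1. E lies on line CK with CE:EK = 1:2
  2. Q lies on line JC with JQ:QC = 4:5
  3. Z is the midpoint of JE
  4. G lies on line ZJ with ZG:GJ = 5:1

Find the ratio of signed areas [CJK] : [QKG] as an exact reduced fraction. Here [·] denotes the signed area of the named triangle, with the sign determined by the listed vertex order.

[CJK]:[QKG] = -162/61

Assign J = (0, 0), K = (1, 0), C = (0, 1) — the answer is frame-independent, so this choice is without loss of generality.
1. E lies on line CK with CE:EK = 1:2 ⇒ E = (1/3, 2/3)
2. Q lies on line JC with JQ:QC = 4:5 ⇒ Q = (0, 4/9)
3. Z is the midpoint of JE ⇒ Z = (1/6, 1/3)
4. G lies on line ZJ with ZG:GJ = 5:1 ⇒ G = (1/36, 1/18)
2·[CJK] = 1, 2·[QKG] = -61/162
[CJK]:[QKG] = 1:-61/162 = -162/61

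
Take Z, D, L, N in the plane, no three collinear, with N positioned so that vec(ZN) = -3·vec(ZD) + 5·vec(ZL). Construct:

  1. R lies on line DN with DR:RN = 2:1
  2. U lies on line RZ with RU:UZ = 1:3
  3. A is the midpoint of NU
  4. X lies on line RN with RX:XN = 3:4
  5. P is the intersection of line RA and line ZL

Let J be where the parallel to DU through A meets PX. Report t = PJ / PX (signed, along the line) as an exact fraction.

t = 357/214

Work in coordinates with Z = (0, 0), D = (1, 0), L = (0, 1), N = (-3, 5).
1. R lies on line DN with DR:RN = 2:1 ⇒ R = (-5/3, 10/3)
2. U lies on line RZ with RU:UZ = 1:3 ⇒ U = (-5/4, 5/2)
3. A is the midpoint of NU ⇒ A = (-17/8, 15/4)
4. X lies on line RN with RX:XN = 3:4 ⇒ X = (-47/21, 85/21)
5. P is the intersection of line RA and line ZL ⇒ P = (0, 20/11)
through A parallel to DU: direction (-9/4, 5/2); meets PX at J = (-799/214, 1185/214)
J = P + t·(X−P) with t = 357/214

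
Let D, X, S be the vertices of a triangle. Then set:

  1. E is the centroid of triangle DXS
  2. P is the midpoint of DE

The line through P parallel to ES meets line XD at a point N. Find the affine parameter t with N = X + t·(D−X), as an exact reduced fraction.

t = 3/4

Set D = (0, 0), X = (1, 0), S = (0, 1); any affine frame gives the same invariant.
1. E is the centroid of triangle DXS ⇒ E = (1/3, 1/3)
2. P is the midpoint of DE ⇒ P = (1/6, 1/6)
through P parallel to ES: direction (-1/3, 2/3); meets XD at N = (1/4, 0)
N = X + t·(D−X) with t = 3/4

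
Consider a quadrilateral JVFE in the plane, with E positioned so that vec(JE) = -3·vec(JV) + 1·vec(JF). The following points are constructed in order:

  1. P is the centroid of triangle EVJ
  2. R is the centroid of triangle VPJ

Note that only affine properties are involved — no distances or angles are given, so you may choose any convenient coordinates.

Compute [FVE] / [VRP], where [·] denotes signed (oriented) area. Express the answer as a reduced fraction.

Set J = (0, 0), V = (1, 0), F = (0, 1), E = (-3, 1); any affine frame gives the same invariant.
1. P is the centroid of triangle EVJ ⇒ P = (-2/3, 1/3)
2. R is the centroid of triangle VPJ ⇒ R = (1/9, 1/9)
2·[FVE] = -3, 2·[VRP] = -1/9
[FVE]:[VRP] = -3:-1/9 = 27

[FVE]:[VRP] = 27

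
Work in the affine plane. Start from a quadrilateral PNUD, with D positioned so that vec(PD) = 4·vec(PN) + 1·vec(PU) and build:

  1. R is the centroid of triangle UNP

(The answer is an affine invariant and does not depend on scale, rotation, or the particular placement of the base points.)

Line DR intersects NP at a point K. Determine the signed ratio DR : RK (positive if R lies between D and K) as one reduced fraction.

DR:RK = 2

Assign P = (0, 0), N = (1, 0), U = (0, 1), D = (4, 1) — the answer is frame-independent, so this choice is without loss of generality.
1. R is the centroid of triangle UNP ⇒ R = (1/3, 1/3)
line DR meets NP at K = (-3/2, 0)
R = D + t·(K−D) with t = 2/3, so DR:RK = 2/3:1/3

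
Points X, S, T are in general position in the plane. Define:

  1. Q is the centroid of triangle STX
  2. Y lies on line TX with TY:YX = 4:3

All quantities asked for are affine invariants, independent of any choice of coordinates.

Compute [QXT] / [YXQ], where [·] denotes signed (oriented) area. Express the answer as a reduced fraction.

Work in coordinates with X = (0, 0), S = (1, 0), T = (0, 1).
1. Q is the centroid of triangle STX ⇒ Q = (1/3, 1/3)
2. Y lies on line TX with TY:YX = 4:3 ⇒ Y = (0, 3/7)
2·[QXT] = -1/3, 2·[YXQ] = 1/7
[QXT]:[YXQ] = -1/3:1/7 = -7/3

[QXT]:[YXQ] = -7/3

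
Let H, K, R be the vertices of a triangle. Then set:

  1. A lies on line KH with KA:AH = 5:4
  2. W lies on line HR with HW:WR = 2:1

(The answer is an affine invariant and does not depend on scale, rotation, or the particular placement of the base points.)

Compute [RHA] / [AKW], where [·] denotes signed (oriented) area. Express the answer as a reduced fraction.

Work in coordinates with H = (0, 0), K = (1, 0), R = (0, 1).
1. A lies on line KH with KA:AH = 5:4 ⇒ A = (4/9, 0)
2. W lies on line HR with HW:WR = 2:1 ⇒ W = (0, 2/3)
2·[RHA] = 4/9, 2·[AKW] = 10/27
[RHA]:[AKW] = 4/9:10/27 = 6/5

[RHA]:[AKW] = 6/5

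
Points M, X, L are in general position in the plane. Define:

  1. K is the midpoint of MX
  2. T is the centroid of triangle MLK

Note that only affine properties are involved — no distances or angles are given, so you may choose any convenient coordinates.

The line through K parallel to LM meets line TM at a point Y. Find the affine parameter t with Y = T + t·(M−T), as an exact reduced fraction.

Set M = (0, 0), X = (1, 0), L = (0, 1); any affine frame gives the same invariant.
1. K is the midpoint of MX ⇒ K = (1/2, 0)
2. T is the centroid of triangle MLK ⇒ T = (1/6, 1/3)
through K parallel to LM: direction (0, -1); meets TM at Y = (1/2, 1)
Y = T + t·(M−T) with t = -2

t = -2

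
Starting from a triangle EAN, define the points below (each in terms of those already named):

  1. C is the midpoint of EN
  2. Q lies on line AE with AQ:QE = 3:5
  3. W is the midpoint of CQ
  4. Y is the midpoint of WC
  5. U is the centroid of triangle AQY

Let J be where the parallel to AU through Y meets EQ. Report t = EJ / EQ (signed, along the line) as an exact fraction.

Work in coordinates with E = (0, 0), A = (1, 0), N = (0, 1).
1. C is the midpoint of EN ⇒ C = (0, 1/2)
2. Q lies on line AE with AQ:QE = 3:5 ⇒ Q = (5/8, 0)
3. W is the midpoint of CQ ⇒ W = (5/16, 1/4)
4. Y is the midpoint of WC ⇒ Y = (5/32, 3/8)
5. U is the centroid of triangle AQY ⇒ U = (19/32, 1/8)
through Y parallel to AU: direction (-13/32, 1/8); meets EQ at J = (11/8, 0)
J = E + t·(Q−E) with t = 11/5

t = 11/5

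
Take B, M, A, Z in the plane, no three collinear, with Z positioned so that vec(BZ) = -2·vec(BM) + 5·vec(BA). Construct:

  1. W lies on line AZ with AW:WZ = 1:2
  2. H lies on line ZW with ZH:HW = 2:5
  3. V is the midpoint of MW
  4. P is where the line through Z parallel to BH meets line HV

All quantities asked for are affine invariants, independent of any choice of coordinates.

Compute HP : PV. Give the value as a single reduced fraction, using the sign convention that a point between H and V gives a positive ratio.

HP:PV = -16/125

Choose coordinates B = (0, 0), M = (1, 0), A = (0, 1), Z = (-2, 5).
1. W lies on line AZ with AW:WZ = 1:2 ⇒ W = (-2/3, 7/3)
2. H lies on line ZW with ZH:HW = 2:5 ⇒ H = (-34/21, 89/21)
3. V is the midpoint of MW ⇒ V = (1/6, 7/6)
4. P is where the line through Z parallel to BH meets line HV ⇒ P = (-4306/2289, 10733/2289)
P = H + t·(V−H) with t = -16/109, so HP:PV = t:(1−t) = -16/109:125/109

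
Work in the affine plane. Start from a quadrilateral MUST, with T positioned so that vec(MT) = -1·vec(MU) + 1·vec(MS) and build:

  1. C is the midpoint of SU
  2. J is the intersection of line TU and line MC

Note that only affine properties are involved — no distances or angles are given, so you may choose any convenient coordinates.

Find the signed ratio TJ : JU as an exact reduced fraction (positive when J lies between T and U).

Assign M = (0, 0), U = (1, 0), S = (0, 1), T = (-1, 1) — the answer is frame-independent, so this choice is without loss of generality.
1. C is the midpoint of SU ⇒ C = (1/2, 1/2)
2. J is the intersection of line TU and line MC ⇒ J = (1/3, 1/3)
J = T + t·(U−T) with t = 2/3, so TJ:JU = t:(1−t) = 2/3:1/3

TJ:JU = 2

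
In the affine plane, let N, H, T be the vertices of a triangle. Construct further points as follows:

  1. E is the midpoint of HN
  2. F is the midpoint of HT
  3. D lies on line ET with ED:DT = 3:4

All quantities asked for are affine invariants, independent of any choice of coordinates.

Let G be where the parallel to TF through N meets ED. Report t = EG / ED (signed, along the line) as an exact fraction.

t = -7/3

Choose coordinates N = (0, 0), H = (1, 0), T = (0, 1).
1. E is the midpoint of HN ⇒ E = (1/2, 0)
2. F is the midpoint of HT ⇒ F = (1/2, 1/2)
3. D lies on line ET with ED:DT = 3:4 ⇒ D = (2/7, 3/7)
through N parallel to TF: direction (1/2, -1/2); meets ED at G = (1, -1)
G = E + t·(D−E) with t = -7/3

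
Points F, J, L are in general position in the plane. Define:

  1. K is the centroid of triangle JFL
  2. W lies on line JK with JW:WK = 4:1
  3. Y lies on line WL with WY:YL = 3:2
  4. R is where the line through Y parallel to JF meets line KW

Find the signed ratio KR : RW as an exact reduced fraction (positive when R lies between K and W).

Set F = (0, 0), J = (1, 0), L = (0, 1); any affine frame gives the same invariant.
1. K is the centroid of triangle JFL ⇒ K = (1/3, 1/3)
2. W lies on line JK with JW:WK = 4:1 ⇒ W = (7/15, 4/15)
3. Y lies on line WL with WY:YL = 3:2 ⇒ Y = (14/75, 53/75)
4. R is where the line through Y parallel to JF meets line KW ⇒ R = (-31/75, 53/75)
R = K + t·(W−K) with t = -28/5, so KR:RW = t:(1−t) = -28/5:33/5

KR:RW = -28/33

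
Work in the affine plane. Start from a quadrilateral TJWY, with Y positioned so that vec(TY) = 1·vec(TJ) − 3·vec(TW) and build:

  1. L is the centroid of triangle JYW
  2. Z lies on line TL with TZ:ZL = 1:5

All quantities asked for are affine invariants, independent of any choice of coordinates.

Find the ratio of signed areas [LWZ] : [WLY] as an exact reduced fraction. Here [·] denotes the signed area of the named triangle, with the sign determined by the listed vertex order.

[LWZ]:[WLY] = -5/9

Assign T = (0, 0), J = (1, 0), W = (0, 1), Y = (1, -3) — the answer is frame-independent, so this choice is without loss of generality.
1. L is the centroid of triangle JYW ⇒ L = (2/3, -2/3)
2. Z lies on line TL with TZ:ZL = 1:5 ⇒ Z = (1/9, -1/9)
2·[LWZ] = 5/9, 2·[WLY] = -1
[LWZ]:[WLY] = 5/9:-1 = -5/9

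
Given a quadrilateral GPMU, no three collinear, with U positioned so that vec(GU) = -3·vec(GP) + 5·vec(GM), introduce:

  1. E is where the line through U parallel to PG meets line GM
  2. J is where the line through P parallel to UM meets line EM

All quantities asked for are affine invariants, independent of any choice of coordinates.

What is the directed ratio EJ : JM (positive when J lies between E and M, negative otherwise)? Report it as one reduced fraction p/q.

EJ:JM = 11

Set G = (0, 0), P = (1, 0), M = (0, 1), U = (-3, 5); any affine frame gives the same invariant.
1. E is where the line through U parallel to PG meets line GM ⇒ E = (0, 5)
2. J is where the line through P parallel to UM meets line EM ⇒ J = (0, 4/3)
J = E + t·(M−E) with t = 11/12, so EJ:JM = t:(1−t) = 11/12:1/12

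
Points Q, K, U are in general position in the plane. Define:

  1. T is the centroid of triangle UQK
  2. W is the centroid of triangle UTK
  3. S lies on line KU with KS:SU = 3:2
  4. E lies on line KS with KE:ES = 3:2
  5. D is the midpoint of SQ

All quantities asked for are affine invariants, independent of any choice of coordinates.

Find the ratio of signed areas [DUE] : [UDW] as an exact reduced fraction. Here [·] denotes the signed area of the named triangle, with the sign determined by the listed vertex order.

[DUE]:[UDW] = -8/5

Assign Q = (0, 0), K = (1, 0), U = (0, 1) — the answer is frame-independent, so this choice is without loss of generality.
1. T is the centroid of triangle UQK ⇒ T = (1/3, 1/3)
2. W is the centroid of triangle UTK ⇒ W = (4/9, 4/9)
3. S lies on line KU with KS:SU = 3:2 ⇒ S = (2/5, 3/5)
4. E lies on line KS with KE:ES = 3:2 ⇒ E = (16/25, 9/25)
5. D is the midpoint of SQ ⇒ D = (1/5, 3/10)
2·[DUE] = -8/25, 2·[UDW] = 1/5
[DUE]:[UDW] = -8/25:1/5 = -8/5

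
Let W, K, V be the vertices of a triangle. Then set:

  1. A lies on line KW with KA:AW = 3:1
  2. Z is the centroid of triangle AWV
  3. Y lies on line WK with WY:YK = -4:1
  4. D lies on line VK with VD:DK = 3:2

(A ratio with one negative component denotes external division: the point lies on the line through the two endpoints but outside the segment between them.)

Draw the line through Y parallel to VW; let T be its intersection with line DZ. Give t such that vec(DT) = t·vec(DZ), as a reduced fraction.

t = -44/31

Set W = (0, 0), K = (1, 0), V = (0, 1); any affine frame gives the same invariant.
1. A lies on line KW with KA:AW = 3:1 ⇒ A = (1/4, 0)
2. Z is the centroid of triangle AWV ⇒ Z = (1/12, 1/3)
3. Y lies on line WK with WY:YK = -4:1 ⇒ Y = (4/3, 0)
4. D lies on line VK with VD:DK = 3:2 ⇒ D = (3/5, 2/5)
through Y parallel to VW: direction (0, -1); meets DZ at T = (4/3, 46/93)
T = D + t·(Z−D) with t = -44/31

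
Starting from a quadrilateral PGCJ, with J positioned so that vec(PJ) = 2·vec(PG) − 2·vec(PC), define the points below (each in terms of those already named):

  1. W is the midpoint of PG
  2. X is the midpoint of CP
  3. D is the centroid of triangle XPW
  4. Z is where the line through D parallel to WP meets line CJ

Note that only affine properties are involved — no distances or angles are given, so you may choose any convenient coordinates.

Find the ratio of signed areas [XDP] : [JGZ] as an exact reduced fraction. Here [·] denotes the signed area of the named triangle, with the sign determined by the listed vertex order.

Work in coordinates with P = (0, 0), G = (1, 0), C = (0, 1), J = (2, -2).
1. W is the midpoint of PG ⇒ W = (1/2, 0)
2. X is the midpoint of CP ⇒ X = (0, 1/2)
3. D is the centroid of triangle XPW ⇒ D = (1/6, 1/6)
4. Z is where the line through D parallel to WP meets line CJ ⇒ Z = (5/9, 1/6)
2·[XDP] = -1/12, 2·[JGZ] = 13/18
[XDP]:[JGZ] = -1/12:13/18 = -3/26

[XDP]:[JGZ] = -3/26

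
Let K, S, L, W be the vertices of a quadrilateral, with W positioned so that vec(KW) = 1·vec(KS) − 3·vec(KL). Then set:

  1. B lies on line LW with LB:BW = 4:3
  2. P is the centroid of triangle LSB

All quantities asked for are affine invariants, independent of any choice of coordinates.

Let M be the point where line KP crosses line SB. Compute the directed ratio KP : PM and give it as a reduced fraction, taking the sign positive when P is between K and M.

Set K = (0, 0), S = (1, 0), L = (0, 1), W = (1, -3); any affine frame gives the same invariant.
1. B lies on line LW with LB:BW = 4:3 ⇒ B = (4/7, -9/7)
2. P is the centroid of triangle LSB ⇒ P = (11/21, -2/21)
line KP meets SB at M = (33/35, -6/35)
P = K + t·(M−K) with t = 5/9, so KP:PM = 5/9:4/9

KP:PM = 5/4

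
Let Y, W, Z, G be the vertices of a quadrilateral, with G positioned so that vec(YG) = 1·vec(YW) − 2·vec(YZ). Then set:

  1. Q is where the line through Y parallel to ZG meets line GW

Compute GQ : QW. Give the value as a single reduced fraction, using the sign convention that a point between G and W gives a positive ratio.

Assign Y = (0, 0), W = (1, 0), Z = (0, 1), G = (1, -2) — the answer is frame-independent, so this choice is without loss of generality.
1. Q is where the line through Y parallel to ZG meets line GW ⇒ Q = (1, -3)
Q = G + t·(W−G) with t = -1/2, so GQ:QW = t:(1−t) = -1/2:3/2

GQ:QW = -1/3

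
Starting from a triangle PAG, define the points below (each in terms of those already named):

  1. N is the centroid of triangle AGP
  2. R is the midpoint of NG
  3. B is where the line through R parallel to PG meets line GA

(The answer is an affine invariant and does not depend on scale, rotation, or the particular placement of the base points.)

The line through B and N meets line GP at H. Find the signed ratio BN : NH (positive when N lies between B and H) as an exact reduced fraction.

Assign P = (0, 0), A = (1, 0), G = (0, 1) — the answer is frame-independent, so this choice is without loss of generality.
1. N is the centroid of triangle AGP ⇒ N = (1/3, 1/3)
2. R is the midpoint of NG ⇒ R = (1/6, 2/3)
3. B is where the line through R parallel to PG meets line GA ⇒ B = (1/6, 5/6)
line BN meets GP at H = (0, 4/3)
N = B + t·(H−B) with t = -1, so BN:NH = -1:2

BN:NH = -1/2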